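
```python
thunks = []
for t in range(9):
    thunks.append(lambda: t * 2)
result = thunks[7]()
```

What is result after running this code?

Step 1: All lambdas reference the same variable t (late binding).
Step 2: After the loop, t = 8. Every lambda returns t * 2.
Step 3: thunks[7]() = 8 * 2 = 16

The answer is 16.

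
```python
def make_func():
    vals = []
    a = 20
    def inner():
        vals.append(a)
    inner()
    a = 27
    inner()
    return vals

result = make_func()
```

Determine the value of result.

Step 1: a = 20. inner() appends current a to vals.
Step 2: First inner(): appends 20. Then a = 27.
Step 3: Second inner(): appends 27 (closure sees updated a). result = [20, 27]

The answer is [20, 27].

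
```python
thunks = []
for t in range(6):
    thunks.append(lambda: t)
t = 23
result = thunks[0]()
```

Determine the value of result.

Step 1: Lambdas capture the variable t by reference, not by value.
Step 2: After the loop, t is reassigned to 23.
Step 3: thunks[0]() looks up the current t = 23. result = 23

The answer is 23.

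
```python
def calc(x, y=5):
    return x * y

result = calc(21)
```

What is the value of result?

Step 1: calc(21) uses default y = 5.
Step 2: Returns 21 * 5 = 105.
Step 3: result = 105

The answer is 105.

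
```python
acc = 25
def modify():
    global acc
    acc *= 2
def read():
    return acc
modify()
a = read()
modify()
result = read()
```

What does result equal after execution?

Step 1: acc = 25.
Step 2: First modify(): acc = 25 * 2 = 50.
Step 3: Second modify(): acc = 50 * 2 = 100.
Step 4: read() returns 100

The answer is 100.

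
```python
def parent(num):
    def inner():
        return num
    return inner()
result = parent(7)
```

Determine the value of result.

Step 1: parent(7) binds parameter num = 7.
Step 2: inner() looks up num in enclosing scope and finds the parameter num = 7.
Step 3: result = 7

The answer is 7.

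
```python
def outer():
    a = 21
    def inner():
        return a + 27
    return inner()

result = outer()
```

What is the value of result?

Step 1: outer() defines a = 21.
Step 2: inner() reads a = 21 from enclosing scope, returns 21 + 27 = 48.
Step 3: result = 48

The answer is 48.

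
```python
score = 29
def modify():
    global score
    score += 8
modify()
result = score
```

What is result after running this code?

Step 1: score = 29 globally.
Step 2: modify() modifies global score: score += 8 = 37.
Step 3: result = 37

The answer is 37.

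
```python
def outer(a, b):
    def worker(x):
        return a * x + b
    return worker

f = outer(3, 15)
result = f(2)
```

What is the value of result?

Step 1: outer(3, 15) captures a = 3, b = 15.
Step 2: f(2) computes 3 * 2 + 15 = 21.
Step 3: result = 21

The answer is 21.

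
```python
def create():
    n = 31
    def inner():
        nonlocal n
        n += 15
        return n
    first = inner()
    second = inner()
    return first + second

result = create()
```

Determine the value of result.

Step 1: n starts at 31.
Step 2: First call: n = 31 + 15 = 46, returns 46.
Step 3: Second call: n = 46 + 15 = 61, returns 61.
Step 4: result = 46 + 61 = 107

The answer is 107.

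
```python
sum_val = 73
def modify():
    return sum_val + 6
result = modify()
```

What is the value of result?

Step 1: sum_val = 73 is defined globally.
Step 2: modify() looks up sum_val from global scope = 73, then computes 73 + 6 = 79.
Step 3: result = 79

The answer is 79.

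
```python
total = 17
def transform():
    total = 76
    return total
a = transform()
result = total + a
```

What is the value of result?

Step 1: Global total = 17. transform() returns local total = 76.
Step 2: a = 76. Global total still = 17.
Step 3: result = 17 + 76 = 93

The answer is 93.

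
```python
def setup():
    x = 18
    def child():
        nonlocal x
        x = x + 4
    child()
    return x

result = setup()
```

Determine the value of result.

Step 1: setup() sets x = 18.
Step 2: child() uses nonlocal to modify x in setup's scope: x = 18 + 4 = 22.
Step 3: setup() returns the modified x = 22

The answer is 22.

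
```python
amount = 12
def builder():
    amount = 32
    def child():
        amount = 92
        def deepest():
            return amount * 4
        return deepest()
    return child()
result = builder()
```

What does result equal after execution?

Step 1: deepest() looks up amount through LEGB: not local, finds amount = 92 in enclosing child().
Step 2: Returns 92 * 4 = 368.
Step 3: result = 368

The answer is 368.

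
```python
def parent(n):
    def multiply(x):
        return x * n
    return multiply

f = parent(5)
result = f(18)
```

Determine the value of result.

Step 1: parent(5) returns multiply closure with n = 5.
Step 2: f(18) computes 18 * 5 = 90.
Step 3: result = 90

The answer is 90.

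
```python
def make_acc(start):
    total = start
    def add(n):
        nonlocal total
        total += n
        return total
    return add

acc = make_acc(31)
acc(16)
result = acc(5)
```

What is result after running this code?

Step 1: make_acc(31) creates closure with total = 31.
Step 2: First acc(16): total = 31 + 16 = 47.
Step 3: Second acc(5): total = 47 + 5 = 52. result = 52

The answer is 52.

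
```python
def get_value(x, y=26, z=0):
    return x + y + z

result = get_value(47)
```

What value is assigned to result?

Step 1: get_value(47) uses defaults y = 26, z = 0.
Step 2: Returns 47 + 26 + 0 = 73.
Step 3: result = 73

The answer is 73.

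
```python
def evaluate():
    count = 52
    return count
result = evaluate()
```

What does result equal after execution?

Step 1: evaluate() defines count = 52 in its local scope.
Step 2: return count finds the local variable count = 52.
Step 3: result = 52

The answer is 52.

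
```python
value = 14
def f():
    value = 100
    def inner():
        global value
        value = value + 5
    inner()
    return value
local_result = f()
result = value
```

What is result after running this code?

Step 1: Global value = 14. f() creates local value = 100.
Step 2: inner() declares global value and adds 5: global value = 14 + 5 = 19.
Step 3: f() returns its local value = 100 (unaffected by inner).
Step 4: result = global value = 19

The answer is 19.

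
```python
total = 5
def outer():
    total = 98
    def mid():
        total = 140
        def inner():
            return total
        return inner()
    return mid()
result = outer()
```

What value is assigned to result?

Step 1: Three levels of shadowing: global 5, outer 98, mid 140.
Step 2: inner() finds total = 140 in enclosing mid() scope.
Step 3: result = 140

The answer is 140.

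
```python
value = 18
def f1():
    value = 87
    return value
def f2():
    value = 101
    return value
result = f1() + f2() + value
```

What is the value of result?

Step 1: Each function shadows global value with its own local.
Step 2: f1() returns 87, f2() returns 101.
Step 3: Global value = 18 is unchanged. result = 87 + 101 + 18 = 206

The answer is 206.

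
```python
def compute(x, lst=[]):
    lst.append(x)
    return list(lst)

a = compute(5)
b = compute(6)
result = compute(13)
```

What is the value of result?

Step 1: Default list is shared. list() creates copies for return values.
Step 2: Internal list grows: [5] -> [5, 6] -> [5, 6, 13].
Step 3: result = [5, 6, 13]

The answer is [5, 6, 13].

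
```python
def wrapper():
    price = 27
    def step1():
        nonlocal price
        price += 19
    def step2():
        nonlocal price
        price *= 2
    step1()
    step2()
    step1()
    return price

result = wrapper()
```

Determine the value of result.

Step 1: price = 27.
Step 2: step1(): price = 27 + 19 = 46.
Step 3: step2(): price = 46 * 2 = 92.
Step 4: step1(): price = 92 + 19 = 111. result = 111

The answer is 111.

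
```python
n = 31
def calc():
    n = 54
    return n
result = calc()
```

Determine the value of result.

Step 1: Global n = 31.
Step 2: calc() creates local n = 54, shadowing the global.
Step 3: Returns local n = 54. result = 54

The answer is 54.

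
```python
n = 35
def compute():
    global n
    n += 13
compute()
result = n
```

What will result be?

Step 1: n = 35 globally.
Step 2: compute() modifies global n: n += 13 = 48.
Step 3: result = 48

The answer is 48.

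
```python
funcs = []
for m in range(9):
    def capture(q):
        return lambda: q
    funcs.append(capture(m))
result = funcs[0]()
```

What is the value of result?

Step 1: capture(m) creates a new scope capturing q = m at call time.
Step 2: funcs[0] = capture(0), so its lambda captures q = 0.
Step 3: result = 0 (closure factory fixes late binding)

The answer is 0.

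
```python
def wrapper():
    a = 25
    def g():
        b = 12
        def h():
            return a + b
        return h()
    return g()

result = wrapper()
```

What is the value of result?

Step 1: wrapper() defines a = 25. g() defines b = 12.
Step 2: h() accesses both from enclosing scopes: a = 25, b = 12.
Step 3: result = 25 + 12 = 37

The answer is 37.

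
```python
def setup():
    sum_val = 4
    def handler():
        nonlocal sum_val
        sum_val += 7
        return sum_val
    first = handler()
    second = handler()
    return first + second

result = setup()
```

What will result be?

Step 1: sum_val starts at 4.
Step 2: First call: sum_val = 4 + 7 = 11, returns 11.
Step 3: Second call: sum_val = 11 + 7 = 18, returns 18.
Step 4: result = 11 + 18 = 29

The answer is 29.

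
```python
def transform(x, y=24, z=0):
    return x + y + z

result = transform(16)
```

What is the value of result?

Step 1: transform(16) uses defaults y = 24, z = 0.
Step 2: Returns 16 + 24 + 0 = 40.
Step 3: result = 40

The answer is 40.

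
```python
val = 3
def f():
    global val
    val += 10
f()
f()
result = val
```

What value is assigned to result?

Step 1: val = 3.
Step 2: First f(): val = 3 + 10 = 13.
Step 3: Second f(): val = 13 + 10 = 23. result = 23

The answer is 23.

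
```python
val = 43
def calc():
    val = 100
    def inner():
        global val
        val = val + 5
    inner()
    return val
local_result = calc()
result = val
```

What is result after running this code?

Step 1: Global val = 43. calc() creates local val = 100.
Step 2: inner() declares global val and adds 5: global val = 43 + 5 = 48.
Step 3: calc() returns its local val = 100 (unaffected by inner).
Step 4: result = global val = 48

The answer is 48.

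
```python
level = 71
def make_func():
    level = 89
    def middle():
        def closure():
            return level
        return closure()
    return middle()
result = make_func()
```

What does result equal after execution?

Step 1: make_func() defines level = 89. middle() and closure() have no local level.
Step 2: closure() checks local (none), enclosing middle() (none), enclosing make_func() and finds level = 89.
Step 3: result = 89

The answer is 89.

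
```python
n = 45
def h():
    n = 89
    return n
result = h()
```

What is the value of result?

Step 1: Global n = 45.
Step 2: h() creates local n = 89, shadowing the global.
Step 3: Returns local n = 89. result = 89

The answer is 89.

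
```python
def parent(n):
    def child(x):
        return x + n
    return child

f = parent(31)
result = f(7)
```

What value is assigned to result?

Step 1: parent(31) creates a closure that captures n = 31.
Step 2: f(7) calls the closure with x = 7, returning 7 + 31 = 38.
Step 3: result = 38

The answer is 38.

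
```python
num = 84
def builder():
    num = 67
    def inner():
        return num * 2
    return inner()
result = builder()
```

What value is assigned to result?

Step 1: builder() shadows global num with num = 67.
Step 2: inner() finds num = 67 in enclosing scope, computes 67 * 2 = 134.
Step 3: result = 134

The answer is 134.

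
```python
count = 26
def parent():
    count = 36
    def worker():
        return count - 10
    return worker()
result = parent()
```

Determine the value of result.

Step 1: parent() shadows global count with count = 36.
Step 2: worker() finds count = 36 in enclosing scope, computes 36 - 10 = 26.
Step 3: result = 26

The answer is 26.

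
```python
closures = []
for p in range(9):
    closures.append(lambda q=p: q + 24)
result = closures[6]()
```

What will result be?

Step 1: Default argument q=p captures p's value at definition time.
Step 2: closures[6] was defined when p = 6, so q defaults to 6.
Step 3: result = 6 + 24 = 30 (default arg fixes the late binding issue)

The answer is 30.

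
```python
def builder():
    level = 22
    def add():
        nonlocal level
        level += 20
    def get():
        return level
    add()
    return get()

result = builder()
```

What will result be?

Step 1: level = 22. add() modifies it via nonlocal, get() reads it.
Step 2: add() makes level = 22 + 20 = 42.
Step 3: get() returns 42. result = 42

The answer is 42.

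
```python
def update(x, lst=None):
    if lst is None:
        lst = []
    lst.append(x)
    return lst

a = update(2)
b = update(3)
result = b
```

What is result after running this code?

Step 1: None default with guard creates a NEW list each call.
Step 2: a = [2] (fresh list). b = [3] (another fresh list).
Step 3: result = [3] (this is the fix for mutable default)

The answer is [3].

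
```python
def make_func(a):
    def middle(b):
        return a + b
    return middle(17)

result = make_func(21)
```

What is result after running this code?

Step 1: make_func(21) passes a = 21.
Step 2: middle(17) has b = 17, reads a = 21 from enclosing.
Step 3: result = 21 + 17 = 38

The answer is 38.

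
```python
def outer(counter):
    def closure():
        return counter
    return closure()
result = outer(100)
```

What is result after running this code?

Step 1: outer(100) binds parameter counter = 100.
Step 2: closure() looks up counter in enclosing scope and finds the parameter counter = 100.
Step 3: result = 100

The answer is 100.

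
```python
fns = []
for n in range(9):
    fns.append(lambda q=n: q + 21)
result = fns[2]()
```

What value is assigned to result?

Step 1: Default argument q=n captures n's value at definition time.
Step 2: fns[2] was defined when n = 2, so q defaults to 2.
Step 3: result = 2 + 21 = 23 (default arg fixes the late binding issue)

The answer is 23.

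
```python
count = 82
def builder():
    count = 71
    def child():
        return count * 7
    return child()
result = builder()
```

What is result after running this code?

Step 1: builder() shadows global count with count = 71.
Step 2: child() finds count = 71 in enclosing scope, computes 71 * 7 = 497.
Step 3: result = 497

The answer is 497.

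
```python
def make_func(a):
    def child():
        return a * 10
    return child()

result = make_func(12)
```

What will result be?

Step 1: make_func(12) binds parameter a = 12.
Step 2: child() accesses a = 12 from enclosing scope.
Step 3: result = 12 * 10 = 120

The answer is 120.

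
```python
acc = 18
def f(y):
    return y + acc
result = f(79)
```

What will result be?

Step 1: acc = 18 is defined globally.
Step 2: f(79) uses parameter y = 79 and looks up acc from global scope = 18.
Step 3: result = 79 + 18 = 97

The answer is 97.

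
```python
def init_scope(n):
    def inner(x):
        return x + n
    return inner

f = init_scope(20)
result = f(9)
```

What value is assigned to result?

Step 1: init_scope(20) creates a closure that captures n = 20.
Step 2: f(9) calls the closure with x = 9, returning 9 + 20 = 29.
Step 3: result = 29

The answer is 29.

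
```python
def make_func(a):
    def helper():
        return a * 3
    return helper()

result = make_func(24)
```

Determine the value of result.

Step 1: make_func(24) binds parameter a = 24.
Step 2: helper() accesses a = 24 from enclosing scope.
Step 3: result = 24 * 3 = 72

The answer is 72.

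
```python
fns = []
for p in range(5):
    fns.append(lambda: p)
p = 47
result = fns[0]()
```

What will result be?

Step 1: Lambdas capture the variable p by reference, not by value.
Step 2: After the loop, p is reassigned to 47.
Step 3: fns[0]() looks up the current p = 47. result = 47

The answer is 47.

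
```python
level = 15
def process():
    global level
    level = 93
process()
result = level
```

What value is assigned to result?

Step 1: level = 15 globally.
Step 2: process() declares global level and sets it to 93.
Step 3: After process(), global level = 93. result = 93

The answer is 93.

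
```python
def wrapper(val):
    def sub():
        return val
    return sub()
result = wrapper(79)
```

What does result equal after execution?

Step 1: wrapper(79) binds parameter val = 79.
Step 2: sub() looks up val in enclosing scope and finds the parameter val = 79.
Step 3: result = 79

The answer is 79.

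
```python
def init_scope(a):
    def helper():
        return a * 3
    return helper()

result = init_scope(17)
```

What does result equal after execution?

Step 1: init_scope(17) binds parameter a = 17.
Step 2: helper() accesses a = 17 from enclosing scope.
Step 3: result = 17 * 3 = 51

The answer is 51.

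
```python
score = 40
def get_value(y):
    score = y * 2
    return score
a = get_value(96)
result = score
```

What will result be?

Step 1: Global score = 40.
Step 2: get_value(96) creates local score = 96 * 2 = 192.
Step 3: Global score unchanged because no global keyword. result = 40

The answer is 40.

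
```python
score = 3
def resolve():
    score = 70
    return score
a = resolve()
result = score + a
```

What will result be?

Step 1: Global score = 3. resolve() returns local score = 70.
Step 2: a = 70. Global score still = 3.
Step 3: result = 3 + 70 = 73

The answer is 73.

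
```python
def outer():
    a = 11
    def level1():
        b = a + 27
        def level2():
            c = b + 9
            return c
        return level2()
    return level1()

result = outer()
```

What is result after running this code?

Step 1: a = 11. b = a + 27 = 38.
Step 2: c = b + 9 = 38 + 9 = 47.
Step 3: result = 47

The answer is 47.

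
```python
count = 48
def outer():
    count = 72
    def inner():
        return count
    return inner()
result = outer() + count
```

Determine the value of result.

Step 1: Global count = 48. outer() shadows with count = 72.
Step 2: inner() returns enclosing count = 72. outer() = 72.
Step 3: result = 72 + global count (48) = 120

The answer is 120.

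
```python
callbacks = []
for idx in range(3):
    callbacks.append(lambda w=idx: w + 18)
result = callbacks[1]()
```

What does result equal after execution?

Step 1: Default argument w=idx captures idx's value at definition time.
Step 2: callbacks[1] was defined when idx = 1, so w defaults to 1.
Step 3: result = 1 + 18 = 19 (default arg fixes the late binding issue)

The answer is 19.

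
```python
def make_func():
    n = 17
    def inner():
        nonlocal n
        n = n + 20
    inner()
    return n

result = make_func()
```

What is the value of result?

Step 1: make_func() sets n = 17.
Step 2: inner() uses nonlocal to modify n in make_func's scope: n = 17 + 20 = 37.
Step 3: make_func() returns the modified n = 37

The answer is 37.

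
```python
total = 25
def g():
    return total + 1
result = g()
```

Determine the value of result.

Step 1: total = 25 is defined globally.
Step 2: g() looks up total from global scope = 25, then computes 25 + 1 = 26.
Step 3: result = 26

The answer is 26.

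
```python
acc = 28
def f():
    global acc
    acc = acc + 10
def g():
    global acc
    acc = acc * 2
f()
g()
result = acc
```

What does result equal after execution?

Step 1: acc = 28.
Step 2: f() adds 10: acc = 28 + 10 = 38.
Step 3: g() doubles: acc = 38 * 2 = 76.
Step 4: result = 76

The answer is 76.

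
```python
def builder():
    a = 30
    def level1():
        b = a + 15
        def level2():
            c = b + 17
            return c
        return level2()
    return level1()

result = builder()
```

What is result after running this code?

Step 1: a = 30. b = a + 15 = 45.
Step 2: c = b + 17 = 45 + 17 = 62.
Step 3: result = 62

The answer is 62.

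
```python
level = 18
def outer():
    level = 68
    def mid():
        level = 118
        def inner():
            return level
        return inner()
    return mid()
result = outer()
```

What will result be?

Step 1: Three levels of shadowing: global 18, outer 68, mid 118.
Step 2: inner() finds level = 118 in enclosing mid() scope.
Step 3: result = 118

The answer is 118.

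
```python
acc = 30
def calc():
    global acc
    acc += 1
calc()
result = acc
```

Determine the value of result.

Step 1: acc = 30 globally.
Step 2: calc() modifies global acc: acc += 1 = 31.
Step 3: result = 31

The answer is 31.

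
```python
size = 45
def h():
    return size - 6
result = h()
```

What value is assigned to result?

Step 1: size = 45 is defined globally.
Step 2: h() looks up size from global scope = 45, then computes 45 - 6 = 39.
Step 3: result = 39

The answer is 39.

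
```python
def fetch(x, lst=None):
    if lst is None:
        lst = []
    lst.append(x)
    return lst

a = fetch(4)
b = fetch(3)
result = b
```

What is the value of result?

Step 1: None default with guard creates a NEW list each call.
Step 2: a = [4] (fresh list). b = [3] (another fresh list).
Step 3: result = [3] (this is the fix for mutable default)

The answer is [3].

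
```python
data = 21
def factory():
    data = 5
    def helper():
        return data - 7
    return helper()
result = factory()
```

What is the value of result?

Step 1: factory() shadows global data with data = 5.
Step 2: helper() finds data = 5 in enclosing scope, computes 5 - 7 = -2.
Step 3: result = -2

The answer is -2.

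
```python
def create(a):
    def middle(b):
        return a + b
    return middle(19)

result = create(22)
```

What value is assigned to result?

Step 1: create(22) passes a = 22.
Step 2: middle(19) has b = 19, reads a = 22 from enclosing.
Step 3: result = 22 + 19 = 41

The answer is 41.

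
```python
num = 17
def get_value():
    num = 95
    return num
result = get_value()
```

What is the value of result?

Step 1: Global num = 17.
Step 2: get_value() creates local num = 95, shadowing the global.
Step 3: Returns local num = 95. result = 95

The answer is 95.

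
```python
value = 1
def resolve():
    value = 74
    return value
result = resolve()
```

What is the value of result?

Step 1: Global value = 1.
Step 2: resolve() creates local value = 74, shadowing the global.
Step 3: Returns local value = 74. result = 74

The answer is 74.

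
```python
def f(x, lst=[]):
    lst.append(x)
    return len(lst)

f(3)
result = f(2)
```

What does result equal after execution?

Step 1: Mutable default list persists between calls.
Step 2: First call: lst = [3], len = 1. Second call: lst = [3, 2], len = 2.
Step 3: result = 2

The answer is 2.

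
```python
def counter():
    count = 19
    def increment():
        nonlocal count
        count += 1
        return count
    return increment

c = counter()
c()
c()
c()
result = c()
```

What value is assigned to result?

Step 1: counter() creates closure with count = 19.
Step 2: Each c() call increments count via nonlocal. After 4 calls: 19 + 4 = 23.
Step 3: result = 23

The answer is 23.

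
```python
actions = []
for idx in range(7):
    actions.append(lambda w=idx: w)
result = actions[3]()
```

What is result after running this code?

Step 1: Default argument w=idx captures idx's value at each iteration.
Step 2: actions[3] captured w = 3 when idx was 3.
Step 3: result = 3

The answer is 3.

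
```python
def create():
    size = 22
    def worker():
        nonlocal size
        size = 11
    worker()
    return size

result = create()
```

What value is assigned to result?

Step 1: create() sets size = 22.
Step 2: worker() uses nonlocal to reassign size = 11.
Step 3: result = 11

The answer is 11.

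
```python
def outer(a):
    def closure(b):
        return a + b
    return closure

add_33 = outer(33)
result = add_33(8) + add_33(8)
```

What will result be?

Step 1: add_33 captures a = 33.
Step 2: add_33(8) = 33 + 8 = 41, called twice.
Step 3: result = 41 + 41 = 82

The answer is 82.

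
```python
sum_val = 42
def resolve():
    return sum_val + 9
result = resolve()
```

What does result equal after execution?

Step 1: sum_val = 42 is defined globally.
Step 2: resolve() looks up sum_val from global scope = 42, then computes 42 + 9 = 51.
Step 3: result = 51

The answer is 51.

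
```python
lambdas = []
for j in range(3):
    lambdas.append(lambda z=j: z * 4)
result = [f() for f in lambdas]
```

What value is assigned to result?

Step 1: Default arg z=j captures j at each iteration.
Step 2: lambdas[k] has z defaulting to k, returns k * 4.
Step 3: result = [0, 4, 8]

The answer is [0, 4, 8].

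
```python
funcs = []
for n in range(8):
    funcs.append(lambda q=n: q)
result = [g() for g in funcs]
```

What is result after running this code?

Step 1: Default arg q=n captures n at each iteration.
Step 2: Each lambda has its own default: 0, 1, ..., 7.
Step 3: result = [0, 1, 2, 3, 4, 5, 6, 7]

The answer is [0, 1, 2, 3, 4, 5, 6, 7].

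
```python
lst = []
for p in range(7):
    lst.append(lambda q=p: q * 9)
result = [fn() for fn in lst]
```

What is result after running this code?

Step 1: Default arg q=p captures p at each iteration.
Step 2: lst[k] has q defaulting to k, returns k * 9.
Step 3: result = [0, 9, 18, 27, 36, 45, 54]

The answer is [0, 9, 18, 27, 36, 45, 54].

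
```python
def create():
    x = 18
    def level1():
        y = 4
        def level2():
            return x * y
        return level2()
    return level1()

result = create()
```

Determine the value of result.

Step 1: x = 18 in create. y = 4 in level1.
Step 2: level2() reads x = 18 and y = 4 from enclosing scopes.
Step 3: result = 18 * 4 = 72

The answer is 72.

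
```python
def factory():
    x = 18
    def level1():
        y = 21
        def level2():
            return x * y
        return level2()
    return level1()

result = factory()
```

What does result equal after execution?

Step 1: x = 18 in factory. y = 21 in level1.
Step 2: level2() reads x = 18 and y = 21 from enclosing scopes.
Step 3: result = 18 * 21 = 378

The answer is 378.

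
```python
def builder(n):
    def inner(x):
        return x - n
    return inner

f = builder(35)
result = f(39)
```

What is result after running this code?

Step 1: builder(35) creates a closure capturing n = 35.
Step 2: f(39) computes 39 - 35 = 4.
Step 3: result = 4

The answer is 4.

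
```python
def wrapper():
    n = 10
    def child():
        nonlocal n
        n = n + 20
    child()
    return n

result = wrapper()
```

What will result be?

Step 1: wrapper() sets n = 10.
Step 2: child() uses nonlocal to modify n in wrapper's scope: n = 10 + 20 = 30.
Step 3: wrapper() returns the modified n = 30

The answer is 30.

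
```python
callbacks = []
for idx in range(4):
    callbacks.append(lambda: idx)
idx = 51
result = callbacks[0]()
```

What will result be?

Step 1: Lambdas capture the variable idx by reference, not by value.
Step 2: After the loop, idx is reassigned to 51.
Step 3: callbacks[0]() looks up the current idx = 51. result = 51

The answer is 51.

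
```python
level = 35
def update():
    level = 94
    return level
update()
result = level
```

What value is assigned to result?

Step 1: Global level = 35.
Step 2: update() creates local level = 94 (shadow, not modification).
Step 3: After update() returns, global level is unchanged. result = 35

The answer is 35.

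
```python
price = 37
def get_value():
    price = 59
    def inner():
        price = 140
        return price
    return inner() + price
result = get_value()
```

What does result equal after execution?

Step 1: get_value() has local price = 59. inner() has local price = 140.
Step 2: inner() returns its local price = 140.
Step 3: get_value() returns 140 + its own price (59) = 199

The answer is 199.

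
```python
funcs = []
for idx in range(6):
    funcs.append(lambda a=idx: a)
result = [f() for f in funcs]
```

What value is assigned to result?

Step 1: Default arg a=idx captures idx at each iteration.
Step 2: Each lambda has its own default: 0, 1, ..., 5.
Step 3: result = [0, 1, 2, 3, 4, 5]

The answer is [0, 1, 2, 3, 4, 5].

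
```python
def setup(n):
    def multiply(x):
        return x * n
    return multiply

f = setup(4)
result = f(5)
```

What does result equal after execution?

Step 1: setup(4) returns multiply closure with n = 4.
Step 2: f(5) computes 5 * 4 = 20.
Step 3: result = 20

The answer is 20.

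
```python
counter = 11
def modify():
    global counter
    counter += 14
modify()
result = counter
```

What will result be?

Step 1: counter = 11 globally.
Step 2: modify() modifies global counter: counter += 14 = 25.
Step 3: result = 25

The answer is 25.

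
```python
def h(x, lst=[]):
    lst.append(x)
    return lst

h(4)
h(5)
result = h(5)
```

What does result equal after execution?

Step 1: Mutable default argument gotcha! The list [] is created once.
Step 2: Each call appends to the SAME list: [4], [4, 5], [4, 5, 5].
Step 3: result = [4, 5, 5]

The answer is [4, 5, 5].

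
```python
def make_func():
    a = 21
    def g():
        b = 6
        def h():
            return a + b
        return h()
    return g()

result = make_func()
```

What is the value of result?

Step 1: make_func() defines a = 21. g() defines b = 6.
Step 2: h() accesses both from enclosing scopes: a = 21, b = 6.
Step 3: result = 21 + 6 = 27

The answer is 27.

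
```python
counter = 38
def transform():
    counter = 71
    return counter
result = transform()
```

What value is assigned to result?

Step 1: Global counter = 38.
Step 2: transform() creates local counter = 71, shadowing the global.
Step 3: Returns local counter = 71. result = 71

The answer is 71.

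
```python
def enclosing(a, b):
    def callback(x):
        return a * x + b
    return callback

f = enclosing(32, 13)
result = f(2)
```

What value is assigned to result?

Step 1: enclosing(32, 13) captures a = 32, b = 13.
Step 2: f(2) computes 32 * 2 + 13 = 77.
Step 3: result = 77

The answer is 77.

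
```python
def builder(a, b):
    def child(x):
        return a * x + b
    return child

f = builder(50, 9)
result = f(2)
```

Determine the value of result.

Step 1: builder(50, 9) captures a = 50, b = 9.
Step 2: f(2) computes 50 * 2 + 9 = 109.
Step 3: result = 109

The answer is 109.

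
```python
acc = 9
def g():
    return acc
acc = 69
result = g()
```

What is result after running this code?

Step 1: acc is first set to 9, then reassigned to 69.
Step 2: g() is called after the reassignment, so it looks up the current global acc = 69.
Step 3: result = 69

The answer is 69.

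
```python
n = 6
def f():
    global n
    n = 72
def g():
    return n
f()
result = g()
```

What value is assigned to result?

Step 1: n = 6.
Step 2: f() sets global n = 72.
Step 3: g() reads global n = 72. result = 72

The answer is 72.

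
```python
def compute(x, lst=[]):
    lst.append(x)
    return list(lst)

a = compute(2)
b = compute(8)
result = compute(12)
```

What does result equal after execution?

Step 1: Default list is shared. list() creates copies for return values.
Step 2: Internal list grows: [2] -> [2, 8] -> [2, 8, 12].
Step 3: result = [2, 8, 12]

The answer is [2, 8, 12].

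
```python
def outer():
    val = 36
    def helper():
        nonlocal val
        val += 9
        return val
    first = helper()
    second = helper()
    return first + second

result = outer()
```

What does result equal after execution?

Step 1: val starts at 36.
Step 2: First call: val = 36 + 9 = 45, returns 45.
Step 3: Second call: val = 45 + 9 = 54, returns 54.
Step 4: result = 45 + 54 = 99

The answer is 99.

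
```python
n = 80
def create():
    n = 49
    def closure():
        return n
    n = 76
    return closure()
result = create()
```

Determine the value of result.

Step 1: create() sets n = 49, then later n = 76.
Step 2: closure() is called after n is reassigned to 76. Closures capture variables by reference, not by value.
Step 3: result = 76

The answer is 76.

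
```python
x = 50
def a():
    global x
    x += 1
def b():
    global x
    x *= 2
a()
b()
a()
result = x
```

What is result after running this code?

Step 1: x = 50.
Step 2: a(): x = 50 + 1 = 51.
Step 3: b(): x = 51 * 2 = 102.
Step 4: a(): x = 102 + 1 = 103

The answer is 103.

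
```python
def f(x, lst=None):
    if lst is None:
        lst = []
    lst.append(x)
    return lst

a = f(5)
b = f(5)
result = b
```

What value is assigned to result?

Step 1: None default with guard creates a NEW list each call.
Step 2: a = [5] (fresh list). b = [5] (another fresh list).
Step 3: result = [5] (this is the fix for mutable default)

The answer is [5].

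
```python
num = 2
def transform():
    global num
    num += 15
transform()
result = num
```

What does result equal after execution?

Step 1: num = 2 globally.
Step 2: transform() modifies global num: num += 15 = 17.
Step 3: result = 17

The answer is 17.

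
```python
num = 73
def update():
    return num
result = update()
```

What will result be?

Step 1: num = 73 is defined in the global scope.
Step 2: update() looks up num. No local num exists, so Python checks the global scope via LEGB rule and finds num = 73.
Step 3: result = 73

The answer is 73.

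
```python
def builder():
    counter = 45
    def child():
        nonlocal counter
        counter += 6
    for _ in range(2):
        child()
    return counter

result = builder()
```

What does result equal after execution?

Step 1: counter = 45.
Step 2: child() is called 2 times in a loop, each adding 6 via nonlocal.
Step 3: counter = 45 + 6 * 2 = 57

The answer is 57.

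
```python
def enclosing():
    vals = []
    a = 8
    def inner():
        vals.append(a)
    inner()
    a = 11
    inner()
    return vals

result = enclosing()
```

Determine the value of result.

Step 1: a = 8. inner() appends current a to vals.
Step 2: First inner(): appends 8. Then a = 11.
Step 3: Second inner(): appends 11 (closure sees updated a). result = [8, 11]

The answer is [8, 11].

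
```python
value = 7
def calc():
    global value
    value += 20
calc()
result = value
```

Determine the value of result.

Step 1: value = 7 globally.
Step 2: calc() modifies global value: value += 20 = 27.
Step 3: result = 27

The answer is 27.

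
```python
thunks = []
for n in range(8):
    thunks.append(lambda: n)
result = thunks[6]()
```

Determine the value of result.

Step 1: The loop creates 8 lambdas, all referencing the same variable n.
Step 2: After the loop, n = 7 (final value).
Step 3: thunks[6]() looks up n at call time and finds 7. This is the late binding gotcha. result = 7

The answer is 7.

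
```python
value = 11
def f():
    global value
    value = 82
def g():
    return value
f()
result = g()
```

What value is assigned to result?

Step 1: value = 11.
Step 2: f() sets global value = 82.
Step 3: g() reads global value = 82. result = 82

The answer is 82.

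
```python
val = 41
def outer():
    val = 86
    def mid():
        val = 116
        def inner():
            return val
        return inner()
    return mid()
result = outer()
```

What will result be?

Step 1: Three levels of shadowing: global 41, outer 86, mid 116.
Step 2: inner() finds val = 116 in enclosing mid() scope.
Step 3: result = 116

The answer is 116.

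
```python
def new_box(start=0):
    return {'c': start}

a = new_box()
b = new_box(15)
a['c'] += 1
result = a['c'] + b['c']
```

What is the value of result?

Step 1: new_box() returns a new dict each call (immutable default 0).
Step 2: a = {'c': 0}, b = {'c': 15}.
Step 3: a['c'] += 1 = 1. result = 1 + 15 = 16

The answer is 16.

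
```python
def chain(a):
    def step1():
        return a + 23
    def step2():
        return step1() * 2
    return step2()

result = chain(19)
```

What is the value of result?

Step 1: chain(19) captures a = 19.
Step 2: step2() calls step1() which returns 19 + 23 = 42.
Step 3: step2() returns 42 * 2 = 84

The answer is 84.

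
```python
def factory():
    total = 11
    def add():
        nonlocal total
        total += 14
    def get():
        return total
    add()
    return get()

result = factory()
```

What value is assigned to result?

Step 1: total = 11. add() modifies it via nonlocal, get() reads it.
Step 2: add() makes total = 11 + 14 = 25.
Step 3: get() returns 25. result = 25

The answer is 25.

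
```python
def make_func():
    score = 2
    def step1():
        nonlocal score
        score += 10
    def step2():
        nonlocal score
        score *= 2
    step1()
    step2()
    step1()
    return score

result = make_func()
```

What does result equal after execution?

Step 1: score = 2.
Step 2: step1(): score = 2 + 10 = 12.
Step 3: step2(): score = 12 * 2 = 24.
Step 4: step1(): score = 24 + 10 = 34. result = 34

The answer is 34.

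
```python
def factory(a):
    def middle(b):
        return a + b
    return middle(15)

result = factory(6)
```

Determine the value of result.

Step 1: factory(6) passes a = 6.
Step 2: middle(15) has b = 15, reads a = 6 from enclosing.
Step 3: result = 6 + 15 = 21

The answer is 21.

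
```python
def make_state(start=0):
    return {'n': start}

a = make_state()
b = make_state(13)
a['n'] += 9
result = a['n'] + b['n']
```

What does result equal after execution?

Step 1: make_state() returns a new dict each call (immutable default 0).
Step 2: a = {'n': 0}, b = {'n': 13}.
Step 3: a['n'] += 9 = 9. result = 9 + 13 = 22

The answer is 22.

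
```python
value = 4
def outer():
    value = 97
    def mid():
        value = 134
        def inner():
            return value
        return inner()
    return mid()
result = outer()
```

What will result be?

Step 1: Three levels of shadowing: global 4, outer 97, mid 134.
Step 2: inner() finds value = 134 in enclosing mid() scope.
Step 3: result = 134

The answer is 134.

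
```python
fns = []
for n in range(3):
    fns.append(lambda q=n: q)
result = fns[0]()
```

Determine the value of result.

Step 1: Default argument q=n captures n's value at each iteration.
Step 2: fns[0] captured q = 0 when n was 0.
Step 3: result = 0

The answer is 0.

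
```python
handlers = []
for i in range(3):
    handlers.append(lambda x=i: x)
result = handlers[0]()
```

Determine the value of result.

Step 1: Default argument x=i captures i's value at each iteration.
Step 2: handlers[0] captured x = 0 when i was 0.
Step 3: result = 0

The answer is 0.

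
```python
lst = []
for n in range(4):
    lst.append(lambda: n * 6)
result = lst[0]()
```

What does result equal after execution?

Step 1: All lambdas reference the same variable n (late binding).
Step 2: After the loop, n = 3. Every lambda returns n * 6.
Step 3: lst[0]() = 3 * 6 = 18

The answer is 18.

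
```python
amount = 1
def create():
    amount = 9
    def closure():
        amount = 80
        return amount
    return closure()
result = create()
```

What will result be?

Step 1: Three scopes define amount: global (1), create (9), closure (80).
Step 2: closure() has its own local amount = 80, which shadows both enclosing and global.
Step 3: result = 80 (local wins in LEGB)

The answer is 80.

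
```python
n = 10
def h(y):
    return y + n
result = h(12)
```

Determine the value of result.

Step 1: n = 10 is defined globally.
Step 2: h(12) uses parameter y = 12 and looks up n from global scope = 10.
Step 3: result = 12 + 10 = 22

The answer is 22.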